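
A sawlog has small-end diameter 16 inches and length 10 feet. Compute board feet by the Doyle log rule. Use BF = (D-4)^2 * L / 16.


Doyle: BF = (D - 4)^2 * L / 16
Adjusted diameter = 16 - 4 = 12 in
(D-4)^2 = 12^2 = 144
BF = 144 * 10 / 16 = 90 BF

90


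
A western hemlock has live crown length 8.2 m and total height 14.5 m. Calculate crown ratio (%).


Formula: Crown Ratio = (Crown Length / Total Height) * 100
CR = (8.2 m / 14.5 m) * 100
CR = 0.5655 * 100 = 56.6%

56.6


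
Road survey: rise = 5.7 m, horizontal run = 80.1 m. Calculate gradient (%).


Formula: Gradient = rise / run * 100
Gradient = 5.7 / 80.1 * 100 = 7.1%

7.1


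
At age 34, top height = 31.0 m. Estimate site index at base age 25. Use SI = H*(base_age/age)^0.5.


Formula: SI = H_dom * (base_age / age)^0.5
Age ratio = 25 / 34 = 0.73529
sqrt(age_ratio) = 0.85749
SI = 31.0 * 0.85749 = 26.6 m

26.6


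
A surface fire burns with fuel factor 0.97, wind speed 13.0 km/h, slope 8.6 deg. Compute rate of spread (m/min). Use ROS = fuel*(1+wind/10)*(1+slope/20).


Formula: ROS = fuel * (1 + wind/10) * (1 + slope/20)
Wind factor = 1 + 13.0/10 = 2.3
Slope factor = 1 + 8.6/20 = 1.43
ROS = 0.97 * 2.3 * 1.43 = 3.19 m/min

3.19


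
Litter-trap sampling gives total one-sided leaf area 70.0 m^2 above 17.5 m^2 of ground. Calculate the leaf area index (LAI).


Formula: LAI = total leaf area / ground area  (dimensionless)
LAI = 70.0 m^2 / 17.5 m^2
LAI = 4.0

4.0


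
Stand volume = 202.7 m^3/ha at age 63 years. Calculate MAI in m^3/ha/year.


Formula: MAI = Total Volume / Stand Age
MAI = 202.7 m^3/ha / 63 years
MAI = 3.22 m^3/ha/year

3.22


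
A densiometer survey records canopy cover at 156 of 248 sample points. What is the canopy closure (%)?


Formula: Canopy closure = covered points / total points * 100
Closure = 156 / 248 * 100
Closure = 0.629 * 100 = 62.9%

62.9


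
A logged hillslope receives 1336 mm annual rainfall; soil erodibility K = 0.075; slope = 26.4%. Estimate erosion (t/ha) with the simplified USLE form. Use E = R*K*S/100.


Formula: E = R * K * S / 100  (simplified USLE)
R * K = 1336 * 0.075 = 100.2
E = 100.2 * 26.4 / 100 = 26.45 t/ha

26.45


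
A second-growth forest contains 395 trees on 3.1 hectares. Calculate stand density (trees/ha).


Formula: Stand Density = N_trees / Area_ha
Density = 395 trees / 3.1 ha
Density = 127 trees/ha

127


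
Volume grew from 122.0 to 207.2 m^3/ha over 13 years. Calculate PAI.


Formula: PAI = (V_T2 - V_T1) / (T2 - T1)
Volume increment = 207.2 - 122.0 = 85.2 m^3/ha
PAI = 85.2 / 13 = 6.55 m^3/ha/year

6.55


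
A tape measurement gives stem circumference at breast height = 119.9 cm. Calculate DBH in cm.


Formula: DBH = C / pi
DBH = 119.9 / pi
pi = 3.14159...
DBH = 38.2 cm

38.2


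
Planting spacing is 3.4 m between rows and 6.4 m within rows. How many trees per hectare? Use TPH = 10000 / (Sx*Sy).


Formula: TPH = 10000 m^2/ha / (spacing_x * spacing_y)
Area per tree = 3.4 m * 6.4 m = 21.76 m^2
TPH = 10000 / 21.76 = 460 trees/ha

460


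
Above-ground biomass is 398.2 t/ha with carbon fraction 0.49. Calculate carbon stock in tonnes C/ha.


Formula: Carbon Stock = Biomass * Carbon Fraction
C = 398.2 t/ha * 0.49
C = 195.1 t C/ha

195.1


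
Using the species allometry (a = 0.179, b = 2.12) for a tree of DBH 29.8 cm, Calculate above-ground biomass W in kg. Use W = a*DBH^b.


Formula: W = a * DBH^b  (allometric power law)
DBH^b = 29.8^2.12 = 1334.5612
W = 0.179 * 1334.5612 = 238.9 kg

238.9


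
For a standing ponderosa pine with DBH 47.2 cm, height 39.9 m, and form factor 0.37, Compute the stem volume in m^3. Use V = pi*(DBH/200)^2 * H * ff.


Formula: V = pi * (DBH/200)^2 * H * ff
Radius = DBH/200 = 47.2/200 = 0.236 m
Radius^2 = 0.236^2 = 0.055696 m^2
V = pi * 0.055696 * 39.9 * 0.37
V = 2.583 m^3

2.583


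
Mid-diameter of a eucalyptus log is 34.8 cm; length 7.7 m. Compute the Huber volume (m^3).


Huber: V = Am * L,  Am = pi*(Dm/200)^2
Am = pi*(34.8/200)^2 = 0.095115 m^2
V = 0.095115*7.7 = 0.7324 m^3

0.7324


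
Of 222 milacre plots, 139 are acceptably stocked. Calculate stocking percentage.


Formula: Stocking % = stocked plots / total plots * 100
Stocking = 139 / 222 * 100
Stocking = 0.6261 * 100 = 62.6%

62.6


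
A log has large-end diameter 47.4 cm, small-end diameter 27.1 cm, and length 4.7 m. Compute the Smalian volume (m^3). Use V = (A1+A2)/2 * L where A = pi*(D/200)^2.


Smalian: V = (A1 + A2)/2 * L,  A = pi*(D/200)^2
A1 = pi*(47.4/200)^2 = 0.17646 m^2
A2 = pi*(27.1/200)^2 = 0.05768 m^2
V = (0.17646+0.05768)/2*4.7 = 0.5502 m^3

0.5502


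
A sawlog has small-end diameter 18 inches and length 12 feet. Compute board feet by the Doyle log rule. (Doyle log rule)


Doyle: BF = (D - 4)^2 * L / 16
Adjusted diameter = 18 - 4 = 14 in
(D-4)^2 = 14^2 = 196
BF = 196 * 12 / 16 = 147 BF

147


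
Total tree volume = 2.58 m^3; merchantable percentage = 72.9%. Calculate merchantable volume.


Formula: MV = V_total * (merchantable_pct / 100)
Merchantable fraction = 72.9% / 100 = 0.729
MV = 2.58 m^3 * 0.729 = 1.881 m^3

1.881


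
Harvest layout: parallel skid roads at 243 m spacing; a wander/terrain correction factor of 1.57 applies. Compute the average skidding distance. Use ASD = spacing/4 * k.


Formula: ASD = (spacing / 4) * correction
Uncorrected distance = spacing / 4 = 243 / 4 = 60.75 m
ASD = 60.75 * 1.57 = 95 m

95


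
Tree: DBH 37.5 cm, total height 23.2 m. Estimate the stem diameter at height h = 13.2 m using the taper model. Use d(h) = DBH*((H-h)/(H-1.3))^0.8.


Taper: d(h) = DBH * ((H - h) / (H - 1.3))^0.8
Numerator = H - h = 23.2 - 13.2 = 10.0 m
Denominator = H - 1.3 = 23.2 - 1.3 = 21.9 m
Ratio = 10.0 / 21.9 = 0.45662
d = 37.5 * 0.45662^0.8 = 20.0 cm

20.0


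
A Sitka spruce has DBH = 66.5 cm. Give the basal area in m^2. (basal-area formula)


Formula: BA = pi * (DBH/2)^2 / 10000  (cm^2 to m^2)
Radius = DBH/2 = 66.5/2 = 33.25 cm
BA = pi * 33.25^2 / 10000
   = 3473.227 cm^2 / 10000
   = 0.3473 m^2

0.3473


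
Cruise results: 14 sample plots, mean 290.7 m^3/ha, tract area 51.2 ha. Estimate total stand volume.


Formula: Total Volume = Mean Volume per ha * Total Area
Total Volume = 290.7 m^3/ha * 51.2 ha
Total Volume = 14884 m^3

14884


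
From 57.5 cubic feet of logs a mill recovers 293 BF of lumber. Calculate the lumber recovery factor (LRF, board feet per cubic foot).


Formula: LRF = Lumber Output (BF) / Log Input (ft^3)
LRF = 293 BF / 57.5 ft^3
LRF = 5.1 BF/ft^3

5.1


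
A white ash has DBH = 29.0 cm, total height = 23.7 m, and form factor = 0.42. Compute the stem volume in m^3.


Formula: V = pi * (DBH/200)^2 * H * ff
Radius = DBH/200 = 29.0/200 = 0.145 m
Radius^2 = 0.145^2 = 0.021025 m^2
V = pi * 0.021025 * 23.7 * 0.42
V = 0.657 m^3

0.657


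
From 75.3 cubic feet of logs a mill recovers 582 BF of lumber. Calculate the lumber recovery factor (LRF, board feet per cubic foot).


Formula: LRF = Lumber Output (BF) / Log Input (ft^3)
LRF = 582 BF / 75.3 ft^3
LRF = 7.73 BF/ft^3

7.73


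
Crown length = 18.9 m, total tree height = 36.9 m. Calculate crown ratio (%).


Formula: Crown Ratio = (Crown Length / Total Height) * 100
CR = (18.9 m / 36.9 m) * 100
CR = 0.5122 * 100 = 51.2%

51.2


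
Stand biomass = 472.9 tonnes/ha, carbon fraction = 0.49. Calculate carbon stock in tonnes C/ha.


Formula: Carbon Stock = Biomass * Carbon Fraction
C = 472.9 t/ha * 0.49
C = 231.7 t C/ha

231.7


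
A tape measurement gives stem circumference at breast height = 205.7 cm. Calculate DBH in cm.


Formula: DBH = C / pi
DBH = 205.7 / pi
pi = 3.14159...
DBH = 65.5 cm

65.5


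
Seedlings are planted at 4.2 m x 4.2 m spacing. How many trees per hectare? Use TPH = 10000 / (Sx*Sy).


Formula: TPH = 10000 m^2/ha / (spacing_x * spacing_y)
Area per tree = 4.2 m * 4.2 m = 17.64 m^2
TPH = 10000 / 17.64 = 567 trees/ha

567


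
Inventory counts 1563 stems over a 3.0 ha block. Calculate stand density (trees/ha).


Formula: Stand Density = N_trees / Area_ha
Density = 1563 trees / 3.0 ha
Density = 521 trees/ha

521


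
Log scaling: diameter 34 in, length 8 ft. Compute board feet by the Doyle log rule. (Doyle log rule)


Doyle: BF = (D - 4)^2 * L / 16
Adjusted diameter = 34 - 4 = 30 in
(D-4)^2 = 30^2 = 900
BF = 900 * 8 / 16 = 450 BF

450


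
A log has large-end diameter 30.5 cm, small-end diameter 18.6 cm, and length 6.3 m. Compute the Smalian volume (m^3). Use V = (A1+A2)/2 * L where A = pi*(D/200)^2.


Smalian: V = (A1 + A2)/2 * L,  A = pi*(D/200)^2
A1 = pi*(30.5/200)^2 = 0.073062 m^2
A2 = pi*(18.6/200)^2 = 0.027172 m^2
V = (0.073062+0.027172)/2*6.3 = 0.3157 m^3

0.3157


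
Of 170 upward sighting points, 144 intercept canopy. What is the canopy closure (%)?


Formula: Canopy closure = covered points / total points * 100
Closure = 144 / 170 * 100
Closure = 0.8471 * 100 = 84.7%

84.7


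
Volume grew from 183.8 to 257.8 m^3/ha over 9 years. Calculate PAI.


Formula: PAI = (V_T2 - V_T1) / (T2 - T1)
Volume increment = 257.8 - 183.8 = 74.0 m^3/ha
PAI = 74.0 / 9 = 8.22 m^3/ha/year

8.22


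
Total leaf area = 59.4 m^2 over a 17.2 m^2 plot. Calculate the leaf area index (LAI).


Formula: LAI = total leaf area / ground area  (dimensionless)
LAI = 59.4 m^2 / 17.2 m^2
LAI = 3.45

3.45


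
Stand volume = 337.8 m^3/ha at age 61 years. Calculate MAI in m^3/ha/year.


Formula: MAI = Total Volume / Stand Age
MAI = 337.8 m^3/ha / 61 years
MAI = 5.54 m^3/ha/year

5.54


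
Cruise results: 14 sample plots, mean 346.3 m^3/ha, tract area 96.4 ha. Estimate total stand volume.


Formula: Total Volume = Mean Volume per ha * Total Area
Total Volume = 346.3 m^3/ha * 96.4 ha
Total Volume = 33383 m^3

33383


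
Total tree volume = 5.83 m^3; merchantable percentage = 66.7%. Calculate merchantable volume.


Formula: MV = V_total * (merchantable_pct / 100)
Merchantable fraction = 66.7% / 100 = 0.667
MV = 5.83 m^3 * 0.667 = 3.889 m^3

3.889


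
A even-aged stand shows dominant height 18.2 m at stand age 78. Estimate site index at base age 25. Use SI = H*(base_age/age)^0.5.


Formula: SI = H_dom * (base_age / age)^0.5
Age ratio = 25 / 78 = 0.32051
sqrt(age_ratio) = 0.56614
SI = 18.2 * 0.56614 = 10.3 m

10.3


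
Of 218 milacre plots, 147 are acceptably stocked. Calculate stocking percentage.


Formula: Stocking % = stocked plots / total plots * 100
Stocking = 147 / 218 * 100
Stocking = 0.6743 * 100 = 67.4%

67.4


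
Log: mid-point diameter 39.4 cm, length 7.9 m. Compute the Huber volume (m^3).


Huber: V = Am * L,  Am = pi*(Dm/200)^2
Am = pi*(39.4/200)^2 = 0.121922 m^2
V = 0.121922*7.9 = 0.9632 m^3

0.9632


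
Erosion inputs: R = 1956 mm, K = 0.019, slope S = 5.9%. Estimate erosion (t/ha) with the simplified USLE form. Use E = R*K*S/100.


Formula: E = R * K * S / 100  (simplified USLE)
R * K = 1956 * 0.019 = 37.164
E = 37.164 * 5.9 / 100 = 2.19 t/ha

2.19


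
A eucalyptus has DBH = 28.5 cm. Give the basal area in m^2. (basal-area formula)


Formula: BA = pi * (DBH/2)^2 / 10000  (cm^2 to m^2)
Radius = DBH/2 = 28.5/2 = 14.25 cm
BA = pi * 14.25^2 / 10000
   = 637.9397 cm^2 / 10000
   = 0.0638 m^2

0.0638


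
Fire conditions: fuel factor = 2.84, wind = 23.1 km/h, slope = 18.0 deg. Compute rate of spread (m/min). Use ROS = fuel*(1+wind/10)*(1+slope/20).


Formula: ROS = fuel * (1 + wind/10) * (1 + slope/20)
Wind factor = 1 + 23.1/10 = 3.31
Slope factor = 1 + 18.0/20 = 1.9
ROS = 2.84 * 3.31 * 1.9 = 17.86 m/min

17.86


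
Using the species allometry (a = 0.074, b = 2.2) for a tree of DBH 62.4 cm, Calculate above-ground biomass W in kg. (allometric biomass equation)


Formula: W = a * DBH^b  (allometric power law)
DBH^b = 62.4^2.2 = 8900.3298
W = 0.074 * 8900.3298 = 658.6 kg

658.6


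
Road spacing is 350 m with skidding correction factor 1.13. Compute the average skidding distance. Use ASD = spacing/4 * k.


Formula: ASD = (spacing / 4) * correction
Uncorrected distance = spacing / 4 = 350 / 4 = 87.5 m
ASD = 87.5 * 1.13 = 99 m

99


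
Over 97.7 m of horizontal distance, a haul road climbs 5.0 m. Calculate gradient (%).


Formula: Gradient = rise / run * 100
Gradient = 5.0 / 97.7 * 100 = 5.1%

5.1


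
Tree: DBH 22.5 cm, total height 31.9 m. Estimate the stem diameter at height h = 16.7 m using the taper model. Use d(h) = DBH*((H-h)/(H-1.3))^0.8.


Taper: d(h) = DBH * ((H - h) / (H - 1.3))^0.8
Numerator = H - h = 31.9 - 16.7 = 15.2 m
Denominator = H - 1.3 = 31.9 - 1.3 = 30.6 m
Ratio = 15.2 / 30.6 = 0.49673
d = 22.5 * 0.49673^0.8 = 12.9 cm

12.9


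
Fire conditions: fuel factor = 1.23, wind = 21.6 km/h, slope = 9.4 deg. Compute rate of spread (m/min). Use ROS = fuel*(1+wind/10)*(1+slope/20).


Formula: ROS = fuel * (1 + wind/10) * (1 + slope/20)
Wind factor = 1 + 21.6/10 = 3.16
Slope factor = 1 + 9.4/20 = 1.47
ROS = 1.23 * 3.16 * 1.47 = 5.71 m/min

5.71


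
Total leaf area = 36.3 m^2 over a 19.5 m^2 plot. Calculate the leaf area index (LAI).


Formula: LAI = total leaf area / ground area  (dimensionless)
LAI = 36.3 m^2 / 19.5 m^2
LAI = 1.86

1.86


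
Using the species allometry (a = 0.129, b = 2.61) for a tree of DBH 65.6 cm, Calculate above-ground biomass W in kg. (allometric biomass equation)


Formula: W = a * DBH^b  (allometric power law)
DBH^b = 65.6^2.61 = 55222.876
W = 0.129 * 55222.876 = 7123.8 kg

7123.8


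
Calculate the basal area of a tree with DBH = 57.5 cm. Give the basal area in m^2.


Formula: BA = pi * (DBH/2)^2 / 10000  (cm^2 to m^2)
Radius = DBH/2 = 57.5/2 = 28.75 cm
BA = pi * 28.75^2 / 10000
   = 2596.7227 cm^2 / 10000
   = 0.2597 m^2

0.2597


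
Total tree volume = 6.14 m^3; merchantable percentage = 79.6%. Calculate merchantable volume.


Formula: MV = V_total * (merchantable_pct / 100)
Merchantable fraction = 79.6% / 100 = 0.796
MV = 6.14 m^3 * 0.796 = 4.887 m^3

4.887


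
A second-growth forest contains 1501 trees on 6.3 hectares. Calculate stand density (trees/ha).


Formula: Stand Density = N_trees / Area_ha
Density = 1501 trees / 6.3 ha
Density = 238 trees/ha

238


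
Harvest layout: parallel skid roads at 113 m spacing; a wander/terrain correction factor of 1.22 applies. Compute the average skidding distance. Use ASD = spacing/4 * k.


Formula: ASD = (spacing / 4) * correction
Uncorrected distance = spacing / 4 = 113 / 4 = 28.25 m
ASD = 28.25 * 1.22 = 34 m

34


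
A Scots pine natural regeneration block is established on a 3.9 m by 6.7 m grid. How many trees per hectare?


Formula: TPH = 10000 m^2/ha / (spacing_x * spacing_y)
Area per tree = 3.9 m * 6.7 m = 26.13 m^2
TPH = 10000 / 26.13 = 383 trees/ha

383


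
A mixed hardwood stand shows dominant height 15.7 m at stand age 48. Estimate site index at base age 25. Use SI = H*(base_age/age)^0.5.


Formula: SI = H_dom * (base_age / age)^0.5
Age ratio = 25 / 48 = 0.52083
sqrt(age_ratio) = 0.72169
SI = 15.7 * 0.72169 = 11.3 m

11.3


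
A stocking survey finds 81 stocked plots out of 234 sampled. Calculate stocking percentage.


Formula: Stocking % = stocked plots / total plots * 100
Stocking = 81 / 234 * 100
Stocking = 0.3462 * 100 = 34.6%

34.6


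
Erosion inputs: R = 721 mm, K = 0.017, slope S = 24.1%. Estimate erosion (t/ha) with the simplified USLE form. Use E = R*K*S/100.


Formula: E = R * K * S / 100  (simplified USLE)
R * K = 721 * 0.017 = 12.257
E = 12.257 * 24.1 / 100 = 2.95 t/ha

2.95


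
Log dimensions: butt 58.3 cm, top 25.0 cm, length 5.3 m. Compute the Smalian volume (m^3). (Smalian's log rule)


Smalian: V = (A1 + A2)/2 * L,  A = pi*(D/200)^2
A1 = pi*(58.3/200)^2 = 0.266948 m^2
A2 = pi*(25.0/200)^2 = 0.049087 m^2
V = (0.266948+0.049087)/2*5.3 = 0.8375 m^3

0.8375


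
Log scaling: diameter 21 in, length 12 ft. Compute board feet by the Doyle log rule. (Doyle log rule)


Doyle: BF = (D - 4)^2 * L / 16
Adjusted diameter = 21 - 4 = 17 in
(D-4)^2 = 17^2 = 289
BF = 289 * 12 / 16 = 217 BF

217


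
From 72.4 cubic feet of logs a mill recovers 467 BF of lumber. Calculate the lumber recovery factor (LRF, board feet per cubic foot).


Formula: LRF = Lumber Output (BF) / Log Input (ft^3)
LRF = 467 BF / 72.4 ft^3
LRF = 6.45 BF/ft^3

6.45


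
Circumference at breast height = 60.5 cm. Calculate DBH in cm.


Formula: DBH = C / pi
DBH = 60.5 / pi
pi = 3.14159...
DBH = 19.3 cm

19.3


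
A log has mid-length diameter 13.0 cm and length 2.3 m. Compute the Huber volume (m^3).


Huber: V = Am * L,  Am = pi*(Dm/200)^2
Am = pi*(13.0/200)^2 = 0.013273 m^2
V = 0.013273*2.3 = 0.0305 m^3

0.0305


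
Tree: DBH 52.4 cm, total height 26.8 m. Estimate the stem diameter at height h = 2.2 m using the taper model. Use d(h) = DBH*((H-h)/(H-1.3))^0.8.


Taper: d(h) = DBH * ((H - h) / (H - 1.3))^0.8
Numerator = H - h = 26.8 - 2.2 = 24.6 m
Denominator = H - 1.3 = 26.8 - 1.3 = 25.5 m
Ratio = 24.6 / 25.5 = 0.96471
d = 52.4 * 0.96471^0.8 = 50.9 cm

50.9


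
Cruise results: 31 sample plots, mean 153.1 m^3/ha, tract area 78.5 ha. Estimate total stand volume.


Formula: Total Volume = Mean Volume per ha * Total Area
Total Volume = 153.1 m^3/ha * 78.5 ha
Total Volume = 12018 m^3

12018


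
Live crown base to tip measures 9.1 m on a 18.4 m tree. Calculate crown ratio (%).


Formula: Crown Ratio = (Crown Length / Total Height) * 100
CR = (9.1 m / 18.4 m) * 100
CR = 0.4946 * 100 = 49.5%

49.5


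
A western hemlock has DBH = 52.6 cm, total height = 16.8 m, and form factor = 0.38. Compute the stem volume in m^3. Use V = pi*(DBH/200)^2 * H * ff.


Formula: V = pi * (DBH/200)^2 * H * ff
Radius = DBH/200 = 52.6/200 = 0.263 m
Radius^2 = 0.263^2 = 0.069169 m^2
V = pi * 0.069169 * 16.8 * 0.38
V = 1.387 m^3

1.387


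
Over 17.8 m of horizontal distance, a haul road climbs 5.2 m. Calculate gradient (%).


Formula: Gradient = rise / run * 100
Gradient = 5.2 / 17.8 * 100 = 29.2%

29.2


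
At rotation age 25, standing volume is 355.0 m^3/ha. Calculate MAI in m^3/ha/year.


Formula: MAI = Total Volume / Stand Age
MAI = 355.0 m^3/ha / 25 years
MAI = 14.2 m^3/ha/year

14.2


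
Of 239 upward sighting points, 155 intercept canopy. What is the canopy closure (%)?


Formula: Canopy closure = covered points / total points * 100
Closure = 155 / 239 * 100
Closure = 0.6485 * 100 = 64.9%

64.9


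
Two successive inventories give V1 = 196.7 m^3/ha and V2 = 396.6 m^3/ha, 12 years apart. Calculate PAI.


Formula: PAI = (V_T2 - V_T1) / (T2 - T1)
Volume increment = 396.6 - 196.7 = 199.9 m^3/ha
PAI = 199.9 / 12 = 16.66 m^3/ha/year

16.66


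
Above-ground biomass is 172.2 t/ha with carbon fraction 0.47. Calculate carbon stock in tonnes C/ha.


Formula: Carbon Stock = Biomass * Carbon Fraction
C = 172.2 t/ha * 0.47
C = 80.9 t C/ha

80.9


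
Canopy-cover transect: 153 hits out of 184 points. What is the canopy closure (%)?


Formula: Canopy closure = covered points / total points * 100
Closure = 153 / 184 * 100
Closure = 0.8315 * 100 = 83.2%

83.2


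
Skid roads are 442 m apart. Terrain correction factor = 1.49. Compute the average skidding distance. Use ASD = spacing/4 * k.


Formula: ASD = (spacing / 4) * correction
Uncorrected distance = spacing / 4 = 442 / 4 = 110.5 m
ASD = 110.5 * 1.49 = 165 m

165


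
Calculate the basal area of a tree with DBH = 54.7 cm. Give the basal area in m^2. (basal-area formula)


Formula: BA = pi * (DBH/2)^2 / 10000  (cm^2 to m^2)
Radius = DBH/2 = 54.7/2 = 27.35 cm
BA = pi * 27.35^2 / 10000
   = 2349.982 cm^2 / 10000
   = 0.235 m^2

0.235


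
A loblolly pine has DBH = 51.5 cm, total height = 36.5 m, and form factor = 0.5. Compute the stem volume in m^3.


Formula: V = pi * (DBH/200)^2 * H * ff
Radius = DBH/200 = 51.5/200 = 0.2575 m
Radius^2 = 0.2575^2 = 0.06630625 m^2
V = pi * 0.06630625 * 36.5 * 0.5
V = 3.802 m^3

3.802


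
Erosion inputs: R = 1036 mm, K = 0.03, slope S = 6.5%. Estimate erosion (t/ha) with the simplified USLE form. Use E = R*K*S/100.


Formula: E = R * K * S / 100  (simplified USLE)
R * K = 1036 * 0.03 = 31.08
E = 31.08 * 6.5 / 100 = 2.02 t/ha

2.02


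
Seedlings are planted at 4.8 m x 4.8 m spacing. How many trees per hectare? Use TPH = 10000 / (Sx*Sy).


Formula: TPH = 10000 m^2/ha / (spacing_x * spacing_y)
Area per tree = 4.8 m * 4.8 m = 23.04 m^2
TPH = 10000 / 23.04 = 434 trees/ha

434


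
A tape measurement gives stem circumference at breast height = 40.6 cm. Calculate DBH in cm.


Formula: DBH = C / pi
DBH = 40.6 / pi
pi = 3.14159...
DBH = 12.9 cm

12.9


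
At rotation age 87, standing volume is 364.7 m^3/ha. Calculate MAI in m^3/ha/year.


Formula: MAI = Total Volume / Stand Age
MAI = 364.7 m^3/ha / 87 years
MAI = 4.19 m^3/ha/year

4.19


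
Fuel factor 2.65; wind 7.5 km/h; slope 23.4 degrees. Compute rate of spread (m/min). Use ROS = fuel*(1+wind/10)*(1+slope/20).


Formula: ROS = fuel * (1 + wind/10) * (1 + slope/20)
Wind factor = 1 + 7.5/10 = 1.75
Slope factor = 1 + 23.4/20 = 2.17
ROS = 2.65 * 1.75 * 2.17 = 10.06 m/min

10.06


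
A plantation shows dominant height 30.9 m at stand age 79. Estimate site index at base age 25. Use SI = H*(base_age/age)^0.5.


Formula: SI = H_dom * (base_age / age)^0.5
Age ratio = 25 / 79 = 0.31646
sqrt(age_ratio) = 0.56254
SI = 30.9 * 0.56254 = 17.4 m

17.4


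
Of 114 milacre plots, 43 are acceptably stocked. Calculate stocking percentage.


Formula: Stocking % = stocked plots / total plots * 100
Stocking = 43 / 114 * 100
Stocking = 0.3772 * 100 = 37.7%

37.7


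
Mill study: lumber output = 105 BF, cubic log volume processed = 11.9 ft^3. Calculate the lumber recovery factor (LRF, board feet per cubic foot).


Formula: LRF = Lumber Output (BF) / Log Input (ft^3)
LRF = 105 BF / 11.9 ft^3
LRF = 8.82 BF/ft^3

8.82


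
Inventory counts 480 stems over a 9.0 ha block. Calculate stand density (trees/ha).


Formula: Stand Density = N_trees / Area_ha
Density = 480 trees / 9.0 ha
Density = 53 trees/ha

53


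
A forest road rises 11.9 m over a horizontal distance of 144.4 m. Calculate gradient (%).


Formula: Gradient = rise / run * 100
Gradient = 11.9 / 144.4 * 100 = 8.2%

8.2


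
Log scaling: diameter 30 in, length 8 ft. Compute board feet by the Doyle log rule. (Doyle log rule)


Doyle: BF = (D - 4)^2 * L / 16
Adjusted diameter = 30 - 4 = 26 in
(D-4)^2 = 26^2 = 676
BF = 676 * 8 / 16 = 338 BF

338


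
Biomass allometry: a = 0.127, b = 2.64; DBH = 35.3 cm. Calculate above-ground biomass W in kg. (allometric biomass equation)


Formula: W = a * DBH^b  (allometric power law)
DBH^b = 35.3^2.64 = 12193.4113
W = 0.127 * 12193.4113 = 1548.6 kg

1548.6


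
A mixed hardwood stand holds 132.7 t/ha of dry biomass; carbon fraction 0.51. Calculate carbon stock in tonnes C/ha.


Formula: Carbon Stock = Biomass * Carbon Fraction
C = 132.7 t/ha * 0.51
C = 67.7 t C/ha

67.7


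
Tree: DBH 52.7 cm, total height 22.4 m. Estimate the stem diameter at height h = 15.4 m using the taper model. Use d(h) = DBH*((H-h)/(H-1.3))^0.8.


Taper: d(h) = DBH * ((H - h) / (H - 1.3))^0.8
Numerator = H - h = 22.4 - 15.4 = 7.0 m
Denominator = H - 1.3 = 22.4 - 1.3 = 21.1 m
Ratio = 7.0 / 21.1 = 0.33175
d = 52.7 * 0.33175^0.8 = 21.8 cm

21.8


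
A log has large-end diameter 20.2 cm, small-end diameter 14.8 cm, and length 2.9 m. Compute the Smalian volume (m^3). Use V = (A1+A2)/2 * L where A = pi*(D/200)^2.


Smalian: V = (A1 + A2)/2 * L,  A = pi*(D/200)^2
A1 = pi*(20.2/200)^2 = 0.032047 m^2
A2 = pi*(14.8/200)^2 = 0.017203 m^2
V = (0.032047+0.017203)/2*2.9 = 0.0714 m^3

0.0714


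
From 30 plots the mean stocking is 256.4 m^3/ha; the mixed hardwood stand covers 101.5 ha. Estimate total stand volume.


Formula: Total Volume = Mean Volume per ha * Total Area
Total Volume = 256.4 m^3/ha * 101.5 ha
Total Volume = 26025 m^3

26025


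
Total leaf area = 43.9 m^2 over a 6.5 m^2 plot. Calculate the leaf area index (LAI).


Formula: LAI = total leaf area / ground area  (dimensionless)
LAI = 43.9 m^2 / 6.5 m^2
LAI = 6.75

6.75


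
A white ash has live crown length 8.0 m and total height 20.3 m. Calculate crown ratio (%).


Formula: Crown Ratio = (Crown Length / Total Height) * 100
CR = (8.0 m / 20.3 m) * 100
CR = 0.3941 * 100 = 39.4%

39.4


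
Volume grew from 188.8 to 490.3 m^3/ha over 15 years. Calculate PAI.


Formula: PAI = (V_T2 - V_T1) / (T2 - T1)
Volume increment = 490.3 - 188.8 = 301.5 m^3/ha
PAI = 301.5 / 15 = 20.1 m^3/ha/year

20.1


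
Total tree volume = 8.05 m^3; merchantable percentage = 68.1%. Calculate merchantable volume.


Formula: MV = V_total * (merchantable_pct / 100)
Merchantable fraction = 68.1% / 100 = 0.681
MV = 8.05 m^3 * 0.681 = 5.482 m^3

5.482


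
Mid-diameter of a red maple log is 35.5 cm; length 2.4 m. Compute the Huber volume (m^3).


Huber: V = Am * L,  Am = pi*(Dm/200)^2
Am = pi*(35.5/200)^2 = 0.09898 m^2
V = 0.09898*2.4 = 0.2376 m^3

0.2376


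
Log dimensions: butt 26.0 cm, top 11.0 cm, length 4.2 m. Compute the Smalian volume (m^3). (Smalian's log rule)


Smalian: V = (A1 + A2)/2 * L,  A = pi*(D/200)^2
A1 = pi*(26.0/200)^2 = 0.053093 m^2
A2 = pi*(11.0/200)^2 = 0.009503 m^2
V = (0.053093+0.009503)/2*4.2 = 0.1315 m^3

0.1315


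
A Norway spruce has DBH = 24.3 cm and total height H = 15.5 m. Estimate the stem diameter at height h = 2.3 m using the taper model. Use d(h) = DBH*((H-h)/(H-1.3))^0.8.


Taper: d(h) = DBH * ((H - h) / (H - 1.3))^0.8
Numerator = H - h = 15.5 - 2.3 = 13.2 m
Denominator = H - 1.3 = 15.5 - 1.3 = 14.2 m
Ratio = 13.2 / 14.2 = 0.92958
d = 24.3 * 0.92958^0.8 = 22.9 cm

22.9


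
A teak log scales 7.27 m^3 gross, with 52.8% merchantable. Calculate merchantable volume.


Formula: MV = V_total * (merchantable_pct / 100)
Merchantable fraction = 52.8% / 100 = 0.528
MV = 7.27 m^3 * 0.528 = 3.839 m^3

3.839


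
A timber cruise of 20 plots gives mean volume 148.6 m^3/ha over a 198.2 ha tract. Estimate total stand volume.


Formula: Total Volume = Mean Volume per ha * Total Area
Total Volume = 148.6 m^3/ha * 198.2 ha
Total Volume = 29453 m^3

29453


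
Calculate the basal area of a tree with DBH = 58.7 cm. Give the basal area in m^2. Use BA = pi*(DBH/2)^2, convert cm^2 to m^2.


Formula: BA = pi * (DBH/2)^2 / 10000  (cm^2 to m^2)
Radius = DBH/2 = 58.7/2 = 29.35 cm
BA = pi * 29.35^2 / 10000
   = 2706.2386 cm^2 / 10000
   = 0.2706 m^2

0.2706


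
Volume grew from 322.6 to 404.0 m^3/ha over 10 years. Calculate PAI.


Formula: PAI = (V_T2 - V_T1) / (T2 - T1)
Volume increment = 404.0 - 322.6 = 81.4 m^3/ha
PAI = 81.4 / 10 = 8.14 m^3/ha/year

8.14


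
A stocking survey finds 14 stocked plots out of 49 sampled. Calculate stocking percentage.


Formula: Stocking % = stocked plots / total plots * 100
Stocking = 14 / 49 * 100
Stocking = 0.2857 * 100 = 28.6%

28.6


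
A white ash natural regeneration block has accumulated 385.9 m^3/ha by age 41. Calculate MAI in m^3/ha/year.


Formula: MAI = Total Volume / Stand Age
MAI = 385.9 m^3/ha / 41 years
MAI = 9.41 m^3/ha/year

9.41


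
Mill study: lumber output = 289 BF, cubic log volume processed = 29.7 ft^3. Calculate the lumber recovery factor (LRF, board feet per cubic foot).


Formula: LRF = Lumber Output (BF) / Log Input (ft^3)
LRF = 289 BF / 29.7 ft^3
LRF = 9.73 BF/ft^3

9.73


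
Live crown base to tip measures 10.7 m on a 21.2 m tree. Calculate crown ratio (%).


Formula: Crown Ratio = (Crown Length / Total Height) * 100
CR = (10.7 m / 21.2 m) * 100
CR = 0.5047 * 100 = 50.5%

50.5


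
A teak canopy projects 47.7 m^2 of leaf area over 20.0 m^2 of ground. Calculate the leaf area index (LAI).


Formula: LAI = total leaf area / ground area  (dimensionless)
LAI = 47.7 m^2 / 20.0 m^2
LAI = 2.39

2.39


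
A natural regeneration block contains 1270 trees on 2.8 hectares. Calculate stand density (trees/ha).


Formula: Stand Density = N_trees / Area_ha
Density = 1270 trees / 2.8 ha
Density = 454 trees/ha

454


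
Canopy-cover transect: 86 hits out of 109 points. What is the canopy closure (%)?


Formula: Canopy closure = covered points / total points * 100
Closure = 86 / 109 * 100
Closure = 0.789 * 100 = 78.9%

78.9


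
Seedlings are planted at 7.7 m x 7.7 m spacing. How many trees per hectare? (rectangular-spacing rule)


Formula: TPH = 10000 m^2/ha / (spacing_x * spacing_y)
Area per tree = 7.7 m * 7.7 m = 59.29 m^2
TPH = 10000 / 59.29 = 169 trees/ha

169


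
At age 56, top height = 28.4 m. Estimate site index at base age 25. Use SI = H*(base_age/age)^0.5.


Formula: SI = H_dom * (base_age / age)^0.5
Age ratio = 25 / 56 = 0.44643
sqrt(age_ratio) = 0.66815
SI = 28.4 * 0.66815 = 19.0 m

19.0


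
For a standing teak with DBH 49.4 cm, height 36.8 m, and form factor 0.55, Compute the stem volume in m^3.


Formula: V = pi * (DBH/200)^2 * H * ff
Radius = DBH/200 = 49.4/200 = 0.247 m
Radius^2 = 0.247^2 = 0.061009 m^2
V = pi * 0.061009 * 36.8 * 0.55
V = 3.879 m^3

3.879


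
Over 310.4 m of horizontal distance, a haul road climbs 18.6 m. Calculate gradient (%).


Formula: Gradient = rise / run * 100
Gradient = 18.6 / 310.4 * 100 = 6.0%

6.0


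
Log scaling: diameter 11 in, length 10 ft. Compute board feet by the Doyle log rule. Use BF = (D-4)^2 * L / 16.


Doyle: BF = (D - 4)^2 * L / 16
Adjusted diameter = 11 - 4 = 7 in
(D-4)^2 = 7^2 = 49
BF = 49 * 10 / 16 = 31 BF

31


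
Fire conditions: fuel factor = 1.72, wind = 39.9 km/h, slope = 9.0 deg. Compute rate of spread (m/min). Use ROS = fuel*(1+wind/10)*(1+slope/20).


Formula: ROS = fuel * (1 + wind/10) * (1 + slope/20)
Wind factor = 1 + 39.9/10 = 4.99
Slope factor = 1 + 9.0/20 = 1.45
ROS = 1.72 * 4.99 * 1.45 = 12.45 m/min

12.45


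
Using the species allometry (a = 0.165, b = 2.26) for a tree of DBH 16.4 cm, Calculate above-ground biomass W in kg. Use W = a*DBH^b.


Formula: W = a * DBH^b  (allometric power law)
DBH^b = 16.4^2.26 = 556.605
W = 0.165 * 556.605 = 91.8 kg

91.8


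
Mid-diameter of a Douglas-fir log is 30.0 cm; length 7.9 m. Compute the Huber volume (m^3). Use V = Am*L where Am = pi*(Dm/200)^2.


Huber: V = Am * L,  Am = pi*(Dm/200)^2
Am = pi*(30.0/200)^2 = 0.070686 m^2
V = 0.070686*7.9 = 0.5584 m^3

0.5584


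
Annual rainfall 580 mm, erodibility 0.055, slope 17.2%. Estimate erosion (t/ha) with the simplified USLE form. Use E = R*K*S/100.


Formula: E = R * K * S / 100  (simplified USLE)
R * K = 580 * 0.055 = 31.9
E = 31.9 * 17.2 / 100 = 5.49 t/ha

5.49


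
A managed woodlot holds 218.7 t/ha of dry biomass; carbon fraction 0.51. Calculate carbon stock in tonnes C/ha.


Formula: Carbon Stock = Biomass * Carbon Fraction
C = 218.7 t/ha * 0.51
C = 111.5 t C/ha

111.5


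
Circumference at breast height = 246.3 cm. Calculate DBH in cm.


Formula: DBH = C / pi
DBH = 246.3 / pi
pi = 3.14159...
DBH = 78.4 cm

78.4


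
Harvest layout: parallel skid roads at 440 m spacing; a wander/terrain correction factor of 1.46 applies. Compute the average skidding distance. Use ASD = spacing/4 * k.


Formula: ASD = (spacing / 4) * correction
Uncorrected distance = spacing / 4 = 440 / 4 = 110 m
ASD = 110 * 1.46 = 161 m

161


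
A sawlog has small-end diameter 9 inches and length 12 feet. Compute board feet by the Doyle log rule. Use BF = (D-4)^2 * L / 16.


Doyle: BF = (D - 4)^2 * L / 16
Adjusted diameter = 9 - 4 = 5 in
(D-4)^2 = 5^2 = 25
BF = 25 * 12 / 16 = 19 BF

19


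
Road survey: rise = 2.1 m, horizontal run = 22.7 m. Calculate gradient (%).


Formula: Gradient = rise / run * 100
Gradient = 2.1 / 22.7 * 100 = 9.3%

9.3


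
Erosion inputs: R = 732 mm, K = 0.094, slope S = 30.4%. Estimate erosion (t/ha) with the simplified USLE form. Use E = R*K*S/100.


Formula: E = R * K * S / 100  (simplified USLE)
R * K = 732 * 0.094 = 68.808
E = 68.808 * 30.4 / 100 = 20.92 t/ha

20.92


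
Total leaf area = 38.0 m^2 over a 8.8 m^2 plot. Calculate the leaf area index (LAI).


Formula: LAI = total leaf area / ground area  (dimensionless)
LAI = 38.0 m^2 / 8.8 m^2
LAI = 4.32

4.32


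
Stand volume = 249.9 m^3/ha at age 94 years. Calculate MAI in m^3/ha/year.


Formula: MAI = Total Volume / Stand Age
MAI = 249.9 m^3/ha / 94 years
MAI = 2.66 m^3/ha/year

2.66


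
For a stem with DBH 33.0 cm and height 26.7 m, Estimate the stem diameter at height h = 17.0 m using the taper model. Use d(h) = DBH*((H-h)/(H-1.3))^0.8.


Taper: d(h) = DBH * ((H - h) / (H - 1.3))^0.8
Numerator = H - h = 26.7 - 17.0 = 9.7 m
Denominator = H - 1.3 = 26.7 - 1.3 = 25.4 m
Ratio = 9.7 / 25.4 = 0.38189
d = 33.0 * 0.38189^0.8 = 15.3 cm

15.3


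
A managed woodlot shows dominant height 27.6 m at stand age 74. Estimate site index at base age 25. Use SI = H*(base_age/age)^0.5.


Formula: SI = H_dom * (base_age / age)^0.5
Age ratio = 25 / 74 = 0.33784
sqrt(age_ratio) = 0.58124
SI = 27.6 * 0.58124 = 16.0 m

16.0


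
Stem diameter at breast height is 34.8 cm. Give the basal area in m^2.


Formula: BA = pi * (DBH/2)^2 / 10000  (cm^2 to m^2)
Radius = DBH/2 = 34.8/2 = 17.4 cm
BA = pi * 17.4^2 / 10000
   = 951.1486 cm^2 / 10000
   = 0.0951 m^2

0.0951


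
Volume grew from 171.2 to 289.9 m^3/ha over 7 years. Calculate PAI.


Formula: PAI = (V_T2 - V_T1) / (T2 - T1)
Volume increment = 289.9 - 171.2 = 118.7 m^3/ha
PAI = 118.7 / 7 = 16.96 m^3/ha/year

16.96


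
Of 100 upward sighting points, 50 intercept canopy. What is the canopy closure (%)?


Formula: Canopy closure = covered points / total points * 100
Closure = 50 / 100 * 100
Closure = 0.5 * 100 = 50.0%

50.0


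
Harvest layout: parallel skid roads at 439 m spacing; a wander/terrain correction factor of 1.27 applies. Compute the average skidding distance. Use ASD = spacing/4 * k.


Formula: ASD = (spacing / 4) * correction
Uncorrected distance = spacing / 4 = 439 / 4 = 109.75 m
ASD = 109.75 * 1.27 = 139 m

139


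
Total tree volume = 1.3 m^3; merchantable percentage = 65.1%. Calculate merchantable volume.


Formula: MV = V_total * (merchantable_pct / 100)
Merchantable fraction = 65.1% / 100 = 0.651
MV = 1.3 m^3 * 0.651 = 0.846 m^3

0.846


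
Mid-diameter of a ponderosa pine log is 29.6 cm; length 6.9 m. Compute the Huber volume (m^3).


Huber: V = Am * L,  Am = pi*(Dm/200)^2
Am = pi*(29.6/200)^2 = 0.068813 m^2
V = 0.068813*6.9 = 0.4748 m^3

0.4748


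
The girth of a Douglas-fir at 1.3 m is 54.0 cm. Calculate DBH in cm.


Formula: DBH = C / pi
DBH = 54.0 / pi
pi = 3.14159...
DBH = 17.2 cm

17.2


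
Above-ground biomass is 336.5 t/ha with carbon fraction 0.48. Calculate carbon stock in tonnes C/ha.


Formula: Carbon Stock = Biomass * Carbon Fraction
C = 336.5 t/ha * 0.48
C = 161.5 t C/ha

161.5


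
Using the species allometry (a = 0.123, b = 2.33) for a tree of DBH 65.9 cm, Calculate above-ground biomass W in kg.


Formula: W = a * DBH^b  (allometric power law)
DBH^b = 65.9^2.33 = 17298.2837
W = 0.123 * 17298.2837 = 2127.7 kg

2127.7


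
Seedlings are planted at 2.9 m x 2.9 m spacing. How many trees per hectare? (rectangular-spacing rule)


Formula: TPH = 10000 m^2/ha / (spacing_x * spacing_y)
Area per tree = 2.9 m * 2.9 m = 8.41 m^2
TPH = 10000 / 8.41 = 1189 trees/ha

1189


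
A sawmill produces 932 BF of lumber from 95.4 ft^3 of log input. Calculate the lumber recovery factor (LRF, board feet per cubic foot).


Formula: LRF = Lumber Output (BF) / Log Input (ft^3)
LRF = 932 BF / 95.4 ft^3
LRF = 9.77 BF/ft^3

9.77


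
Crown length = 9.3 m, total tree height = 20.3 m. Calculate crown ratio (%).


Formula: Crown Ratio = (Crown Length / Total Height) * 100
CR = (9.3 m / 20.3 m) * 100
CR = 0.4581 * 100 = 45.8%

45.8


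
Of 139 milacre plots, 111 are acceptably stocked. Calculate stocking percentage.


Formula: Stocking % = stocked plots / total plots * 100
Stocking = 111 / 139 * 100
Stocking = 0.7986 * 100 = 79.9%

79.9


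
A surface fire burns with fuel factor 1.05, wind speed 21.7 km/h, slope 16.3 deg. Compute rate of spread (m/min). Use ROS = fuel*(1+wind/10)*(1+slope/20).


Formula: ROS = fuel * (1 + wind/10) * (1 + slope/20)
Wind factor = 1 + 21.7/10 = 3.17
Slope factor = 1 + 16.3/20 = 1.815
ROS = 1.05 * 3.17 * 1.815 = 6.04 m/min

6.04


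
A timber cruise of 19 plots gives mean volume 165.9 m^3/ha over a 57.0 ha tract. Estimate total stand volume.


Formula: Total Volume = Mean Volume per ha * Total Area
Total Volume = 165.9 m^3/ha * 57.0 ha
Total Volume = 9456 m^3

9456


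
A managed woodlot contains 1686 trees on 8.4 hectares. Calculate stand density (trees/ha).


Formula: Stand Density = N_trees / Area_ha
Density = 1686 trees / 8.4 ha
Density = 201 trees/ha

201


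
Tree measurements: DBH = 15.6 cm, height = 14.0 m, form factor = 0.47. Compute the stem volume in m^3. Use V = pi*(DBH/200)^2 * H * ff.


Formula: V = pi * (DBH/200)^2 * H * ff
Radius = DBH/200 = 15.6/200 = 0.078 m
Radius^2 = 0.078^2 = 0.006084 m^2
V = pi * 0.006084 * 14.0 * 0.47
V = 0.126 m^3

0.126


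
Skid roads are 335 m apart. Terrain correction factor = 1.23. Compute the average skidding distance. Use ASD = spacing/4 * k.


Formula: ASD = (spacing / 4) * correction
Uncorrected distance = spacing / 4 = 335 / 4 = 83.75 m
ASD = 83.75 * 1.23 = 103 m

103


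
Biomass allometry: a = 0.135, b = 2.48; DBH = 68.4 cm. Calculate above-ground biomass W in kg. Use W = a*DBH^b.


Formula: W = a * DBH^b  (allometric power law)
DBH^b = 68.4^2.48 = 35558.1479
W = 0.135 * 35558.1479 = 4800.3 kg

4800.3


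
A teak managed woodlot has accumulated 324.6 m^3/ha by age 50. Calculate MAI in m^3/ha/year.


Formula: MAI = Total Volume / Stand Age
MAI = 324.6 m^3/ha / 50 years
MAI = 6.49 m^3/ha/year

6.49


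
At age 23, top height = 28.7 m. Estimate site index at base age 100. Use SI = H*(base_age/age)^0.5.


Formula: SI = H_dom * (base_age / age)^0.5
Age ratio = 100 / 23 = 4.34783
sqrt(age_ratio) = 2.08514
SI = 28.7 * 2.08514 = 59.8 m

59.8


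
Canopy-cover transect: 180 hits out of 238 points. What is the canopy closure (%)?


Formula: Canopy closure = covered points / total points * 100
Closure = 180 / 238 * 100
Closure = 0.7563 * 100 = 75.6%

75.6


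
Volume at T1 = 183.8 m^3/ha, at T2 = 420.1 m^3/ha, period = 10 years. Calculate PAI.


Formula: PAI = (V_T2 - V_T1) / (T2 - T1)
Volume increment = 420.1 - 183.8 = 236.3 m^3/ha
PAI = 236.3 / 10 = 23.63 m^3/ha/year

23.63


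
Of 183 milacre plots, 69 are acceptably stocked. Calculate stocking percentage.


Formula: Stocking % = stocked plots / total plots * 100
Stocking = 69 / 183 * 100
Stocking = 0.377 * 100 = 37.7%

37.7


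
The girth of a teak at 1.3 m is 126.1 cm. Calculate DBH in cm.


Formula: DBH = C / pi
DBH = 126.1 / pi
pi = 3.14159...
DBH = 40.1 cm

40.1


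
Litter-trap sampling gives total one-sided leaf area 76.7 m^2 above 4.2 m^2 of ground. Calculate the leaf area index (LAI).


Formula: LAI = total leaf area / ground area  (dimensionless)
LAI = 76.7 m^2 / 4.2 m^2
LAI = 18.26

18.26


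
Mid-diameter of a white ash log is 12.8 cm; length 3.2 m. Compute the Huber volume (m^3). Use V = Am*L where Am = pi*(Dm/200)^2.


Huber: V = Am * L,  Am = pi*(Dm/200)^2
Am = pi*(12.8/200)^2 = 0.012868 m^2
V = 0.012868*3.2 = 0.0412 m^3

0.0412


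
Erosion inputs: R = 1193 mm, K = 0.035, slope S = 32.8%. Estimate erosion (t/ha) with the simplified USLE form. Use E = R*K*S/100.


Formula: E = R * K * S / 100  (simplified USLE)
R * K = 1193 * 0.035 = 41.755
E = 41.755 * 32.8 / 100 = 13.7 t/ha

13.7


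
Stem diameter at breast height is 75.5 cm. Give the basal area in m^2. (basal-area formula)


Formula: BA = pi * (DBH/2)^2 / 10000  (cm^2 to m^2)
Radius = DBH/2 = 75.5/2 = 37.75 cm
BA = pi * 37.75^2 / 10000
   = 4476.9659 cm^2 / 10000
   = 0.4477 m^2

0.4477
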